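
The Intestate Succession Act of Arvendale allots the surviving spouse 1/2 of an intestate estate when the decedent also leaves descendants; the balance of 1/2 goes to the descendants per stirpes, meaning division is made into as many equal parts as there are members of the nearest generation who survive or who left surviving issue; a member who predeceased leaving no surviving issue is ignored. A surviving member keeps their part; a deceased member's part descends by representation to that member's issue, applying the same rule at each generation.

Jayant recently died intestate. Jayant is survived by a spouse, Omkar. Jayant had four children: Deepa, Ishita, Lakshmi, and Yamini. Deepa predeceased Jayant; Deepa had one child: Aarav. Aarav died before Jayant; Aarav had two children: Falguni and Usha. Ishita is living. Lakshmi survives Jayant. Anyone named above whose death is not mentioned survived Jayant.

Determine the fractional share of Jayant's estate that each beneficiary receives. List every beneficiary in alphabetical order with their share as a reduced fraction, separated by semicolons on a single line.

Falguni 1/16; Ishita 1/8; Lakshmi 1/8; Omkar 1/2; Usha 1/16; Yamini 1/8

Omkar, as surviving spouse, takes 1/2.
The remaining 1/2 passes to Jayant's descendants per stirpes.
The 1/2 is divided into 4 equal shares of 1/8 among Deepa, Ishita, Lakshmi, Yamini.
Deepa predeceased; the 1/8 allotted to Deepa's branch passes to Deepa's issue by representation.
Aarav's line is the sole branch at this level, so the full 1/8 passes to Aarav's issue by representation.
The 1/8 is divided into 2 equal shares of 1/16 among Falguni, Usha.
Falguni is living and takes 1/16.
Usha is living and takes 1/16.
Ishita is living and takes 1/8.
Lakshmi is living and takes 1/8.
Yamini is living and takes 1/8.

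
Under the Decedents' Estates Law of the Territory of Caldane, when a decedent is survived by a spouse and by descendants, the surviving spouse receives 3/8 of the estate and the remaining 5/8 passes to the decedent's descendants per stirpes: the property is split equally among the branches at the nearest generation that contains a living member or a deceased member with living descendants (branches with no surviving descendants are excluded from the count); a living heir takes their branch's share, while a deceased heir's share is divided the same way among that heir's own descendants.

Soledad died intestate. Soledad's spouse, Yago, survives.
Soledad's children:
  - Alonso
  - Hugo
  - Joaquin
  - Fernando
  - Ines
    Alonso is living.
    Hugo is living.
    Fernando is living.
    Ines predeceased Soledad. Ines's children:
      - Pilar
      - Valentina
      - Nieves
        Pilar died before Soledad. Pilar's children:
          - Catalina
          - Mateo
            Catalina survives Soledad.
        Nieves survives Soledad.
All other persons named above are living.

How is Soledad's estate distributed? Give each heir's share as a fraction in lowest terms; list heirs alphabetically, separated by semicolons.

Alonso 1/8; Catalina 1/48; Fernando 1/8; Hugo 1/8; Joaquin 1/8; Mateo 1/48; Nieves 1/24; Valentina 1/24; Yago 3/8

Yago, as surviving spouse, takes 3/8.
The remaining 5/8 passes to Soledad's descendants per stirpes.
The 5/8 is divided into 5 equal shares of 1/8 among Alonso, Hugo, Joaquin, Fernando, Ines.
Alonso is living and takes 1/8.
Hugo is living and takes 1/8.
Joaquin is living and takes 1/8.
Fernando is living and takes 1/8.
Ines predeceased; the 1/8 allotted to Ines's branch passes to Ines's issue by representation.
The 1/8 is divided into 3 equal shares of 1/24 among Pilar, Valentina, Nieves.
Pilar predeceased; the 1/24 allotted to Pilar's branch passes to Pilar's issue by representation.
The 1/24 is divided into 2 equal shares of 1/48 among Catalina, Mateo.
Catalina is living and takes 1/48.
Mateo is living and takes 1/48.
Valentina is living and takes 1/24.
Nieves is living and takes 1/24.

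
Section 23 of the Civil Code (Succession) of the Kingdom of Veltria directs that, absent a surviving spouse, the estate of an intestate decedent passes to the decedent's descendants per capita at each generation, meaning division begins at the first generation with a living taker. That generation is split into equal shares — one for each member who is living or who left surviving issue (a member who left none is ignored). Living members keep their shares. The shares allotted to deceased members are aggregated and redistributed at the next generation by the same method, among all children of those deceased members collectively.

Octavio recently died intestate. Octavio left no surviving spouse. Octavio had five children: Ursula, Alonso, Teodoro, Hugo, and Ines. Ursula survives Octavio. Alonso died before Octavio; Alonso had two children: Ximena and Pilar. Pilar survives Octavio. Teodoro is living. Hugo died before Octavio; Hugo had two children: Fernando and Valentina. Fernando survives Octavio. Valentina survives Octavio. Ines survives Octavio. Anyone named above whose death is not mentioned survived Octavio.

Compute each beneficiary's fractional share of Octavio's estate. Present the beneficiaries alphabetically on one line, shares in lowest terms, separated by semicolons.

There is no surviving spouse, so the entire estate passes to Octavio's descendants per capita at each generation.
At generation 1 (Ursula, Alonso, Teodoro, Hugo, Ines) there are 5 shares of (1)/5 = 1/5 each.
Living: Ursula, Teodoro, and Ines — each takes 1/5.
Deceased: Alonso and Hugo. Their combined 2/5 is pooled and carried to generation 2.
At generation 2 (Ximena, Pilar, Fernando, Valentina) there are 4 shares of (2/5)/4 = 1/10 each.
Living: Ximena, Pilar, Fernando, and Valentina — each takes 1/10.

Fernando 1/10; Ines 1/5; Pilar 1/10; Teodoro 1/5; Ursula 1/5; Valentina 1/10; Ximena 1/10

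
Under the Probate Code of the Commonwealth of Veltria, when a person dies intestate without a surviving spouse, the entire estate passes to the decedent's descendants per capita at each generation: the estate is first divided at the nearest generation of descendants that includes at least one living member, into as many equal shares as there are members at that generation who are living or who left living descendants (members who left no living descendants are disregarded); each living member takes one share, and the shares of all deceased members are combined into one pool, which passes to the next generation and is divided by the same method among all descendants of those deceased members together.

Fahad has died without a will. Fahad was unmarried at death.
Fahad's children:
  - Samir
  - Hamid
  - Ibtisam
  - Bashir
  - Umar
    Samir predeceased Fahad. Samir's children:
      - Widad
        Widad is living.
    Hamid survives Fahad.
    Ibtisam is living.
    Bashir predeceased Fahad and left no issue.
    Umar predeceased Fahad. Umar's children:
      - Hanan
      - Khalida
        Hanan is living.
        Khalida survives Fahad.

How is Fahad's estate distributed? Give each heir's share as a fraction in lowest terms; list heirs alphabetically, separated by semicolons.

There is no surviving spouse, so the entire estate passes to Fahad's descendants per capita at each generation.
At generation 1 (Samir, Hamid, Ibtisam, Umar) there are 4 shares of (1)/4 = 1/4 each.
Living: Hamid and Ibtisam — each takes 1/4.
Deceased: Samir and Umar. Their combined 1/2 is pooled and carried to generation 2.
At generation 2 (Widad, Hanan, Khalida) there are 3 shares of (1/2)/3 = 1/6 each.
Living: Widad, Hanan, and Khalida — each takes 1/6.

Hamid 1/4; Hanan 1/6; Ibtisam 1/4; Khalida 1/6; Widad 1/6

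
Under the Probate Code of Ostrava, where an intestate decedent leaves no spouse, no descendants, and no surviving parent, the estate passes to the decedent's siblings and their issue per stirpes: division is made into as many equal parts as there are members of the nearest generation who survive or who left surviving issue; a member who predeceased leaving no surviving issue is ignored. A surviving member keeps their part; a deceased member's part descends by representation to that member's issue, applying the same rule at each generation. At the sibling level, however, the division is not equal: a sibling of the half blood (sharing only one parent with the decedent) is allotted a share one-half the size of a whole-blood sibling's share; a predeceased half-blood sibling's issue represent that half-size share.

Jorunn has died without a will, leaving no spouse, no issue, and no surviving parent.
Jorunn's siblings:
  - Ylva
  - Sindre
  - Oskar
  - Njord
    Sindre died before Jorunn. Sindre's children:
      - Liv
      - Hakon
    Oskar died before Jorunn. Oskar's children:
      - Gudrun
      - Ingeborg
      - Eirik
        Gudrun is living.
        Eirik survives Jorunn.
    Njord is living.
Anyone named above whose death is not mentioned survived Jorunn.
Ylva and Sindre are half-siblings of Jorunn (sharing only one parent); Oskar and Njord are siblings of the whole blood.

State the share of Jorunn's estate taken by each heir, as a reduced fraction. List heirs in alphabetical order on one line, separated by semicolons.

No spouse, descendants, or parent survives, so the estate passes to Jorunn's siblings per stirpes.
Half-blood siblings count for one-half the weight of whole-blood siblings at the initial division.
Dividing 1 in proportion to weights (total weight 3): Ylva (weight 1/2) → 1/6; Sindre (weight 1/2) → 1/6; Oskar (weight 1) → 1/3; Njord (weight 1) → 1/3.
Ylva is living and takes 1/6.
Sindre predeceased; the 1/6 allotted to Sindre's branch passes to Sindre's issue by representation.
The 1/6 is divided into 2 equal shares of 1/12 among Liv, Hakon.
Liv is living and takes 1/12.
Hakon is living and takes 1/12.
Oskar predeceased; the 1/3 allotted to Oskar's branch passes to Oskar's issue by representation.
The 1/3 is divided into 3 equal shares of 1/9 among Gudrun, Ingeborg, Eirik.
Gudrun is living and takes 1/9.
Ingeborg is living and takes 1/9.
Eirik is living and takes 1/9.
Njord is living and takes 1/3.

Eirik 1/9; Gudrun 1/9; Hakon 1/12; Ingeborg 1/9; Liv 1/12; Njord 1/3; Ylva 1/6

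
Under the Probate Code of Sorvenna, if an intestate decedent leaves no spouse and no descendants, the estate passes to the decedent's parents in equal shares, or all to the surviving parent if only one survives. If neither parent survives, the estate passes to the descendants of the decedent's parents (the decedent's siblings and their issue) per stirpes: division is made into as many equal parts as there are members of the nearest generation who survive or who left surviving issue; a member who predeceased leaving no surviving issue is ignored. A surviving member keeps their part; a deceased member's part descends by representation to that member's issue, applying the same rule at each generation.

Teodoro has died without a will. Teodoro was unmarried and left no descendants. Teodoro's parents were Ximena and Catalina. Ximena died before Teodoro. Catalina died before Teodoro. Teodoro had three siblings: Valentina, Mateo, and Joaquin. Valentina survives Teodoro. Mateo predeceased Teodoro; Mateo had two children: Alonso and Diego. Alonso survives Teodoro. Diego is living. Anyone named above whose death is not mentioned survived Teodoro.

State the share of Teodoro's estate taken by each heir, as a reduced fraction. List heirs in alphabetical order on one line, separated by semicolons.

Neither parent survives and there are no descendants, so the estate passes to Teodoro's siblings and their issue per stirpes.
The estate is divided into 3 equal shares of 1/3 among Valentina, Mateo, Joaquin.
Valentina is living and takes 1/3.
Mateo predeceased; the 1/3 allotted to Mateo's branch passes to Mateo's issue by representation.
The 1/3 is divided into 2 equal shares of 1/6 among Alonso, Diego.
Alonso is living and takes 1/6.
Diego is living and takes 1/6.
Joaquin is living and takes 1/3.

Alonso 1/6; Diego 1/6; Joaquin 1/3; Valentina 1/3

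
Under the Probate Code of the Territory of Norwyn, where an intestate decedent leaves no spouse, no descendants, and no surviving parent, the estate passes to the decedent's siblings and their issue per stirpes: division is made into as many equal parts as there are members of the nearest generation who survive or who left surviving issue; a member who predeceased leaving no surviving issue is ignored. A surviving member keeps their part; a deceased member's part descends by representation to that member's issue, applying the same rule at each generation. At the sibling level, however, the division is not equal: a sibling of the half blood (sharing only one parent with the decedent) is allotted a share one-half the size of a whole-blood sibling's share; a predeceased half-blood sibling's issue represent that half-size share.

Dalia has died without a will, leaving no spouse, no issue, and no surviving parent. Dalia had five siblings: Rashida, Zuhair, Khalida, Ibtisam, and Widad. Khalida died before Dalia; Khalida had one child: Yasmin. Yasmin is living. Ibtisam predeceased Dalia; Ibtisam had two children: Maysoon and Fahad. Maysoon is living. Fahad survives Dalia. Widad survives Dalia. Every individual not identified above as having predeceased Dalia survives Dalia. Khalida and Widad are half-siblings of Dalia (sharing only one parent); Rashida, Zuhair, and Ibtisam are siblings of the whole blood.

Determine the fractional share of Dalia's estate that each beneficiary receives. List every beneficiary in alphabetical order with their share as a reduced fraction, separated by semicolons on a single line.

No spouse, descendants, or parent survives, so the estate passes to Dalia's siblings per stirpes.
Half-blood siblings count for one-half the weight of whole-blood siblings at the initial division.
Dividing 1 in proportion to weights (total weight 4): Rashida (weight 1) → 1/4; Zuhair (weight 1) → 1/4; Khalida (weight 1/2) → 1/8; Ibtisam (weight 1) → 1/4; Widad (weight 1/2) → 1/8.
Rashida is living and takes 1/4.
Zuhair is living and takes 1/4.
Khalida predeceased; the 1/8 allotted to Khalida's branch passes to Khalida's issue by representation.
Yasmin is the sole taker at this level and receives the full 1/8.
Ibtisam predeceased; the 1/4 allotted to Ibtisam's branch passes to Ibtisam's issue by representation.
The 1/4 is divided into 2 equal shares of 1/8 among Maysoon, Fahad.
Maysoon is living and takes 1/8.
Fahad is living and takes 1/8.
Widad is living and takes 1/8.

Fahad 1/8; Maysoon 1/8; Rashida 1/4; Widad 1/8; Yasmin 1/8; Zuhair 1/4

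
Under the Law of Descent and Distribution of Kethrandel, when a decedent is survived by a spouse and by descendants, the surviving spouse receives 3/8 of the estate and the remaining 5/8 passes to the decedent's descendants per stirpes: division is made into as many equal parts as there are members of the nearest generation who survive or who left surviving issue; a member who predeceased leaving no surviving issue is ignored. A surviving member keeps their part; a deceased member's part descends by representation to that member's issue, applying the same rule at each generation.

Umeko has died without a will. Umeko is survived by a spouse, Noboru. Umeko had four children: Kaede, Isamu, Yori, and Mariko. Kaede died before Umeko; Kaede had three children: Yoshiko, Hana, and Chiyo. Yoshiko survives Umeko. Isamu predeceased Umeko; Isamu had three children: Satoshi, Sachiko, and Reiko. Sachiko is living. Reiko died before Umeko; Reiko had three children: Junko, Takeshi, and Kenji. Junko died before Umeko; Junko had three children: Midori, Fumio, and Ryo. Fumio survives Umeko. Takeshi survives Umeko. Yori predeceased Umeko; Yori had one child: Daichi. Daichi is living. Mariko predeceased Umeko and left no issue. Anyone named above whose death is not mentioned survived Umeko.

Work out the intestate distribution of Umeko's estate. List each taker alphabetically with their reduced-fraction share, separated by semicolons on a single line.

Noboru, as surviving spouse, takes 3/8.
The remaining 5/8 passes to Umeko's descendants per stirpes.
Mariko left no surviving issue, so that branch lapses and is disregarded.
The 5/8 is divided into 3 equal shares of 5/24 among Kaede, Isamu, Yori.
Kaede predeceased; the 5/24 allotted to Kaede's branch passes to Kaede's issue by representation.
The 5/24 is divided into 3 equal shares of 5/72 among Yoshiko, Hana, Chiyo.
Yoshiko is living and takes 5/72.
Hana is living and takes 5/72.
Chiyo is living and takes 5/72.
Isamu predeceased; the 5/24 allotted to Isamu's branch passes to Isamu's issue by representation.
The 5/24 is divided into 3 equal shares of 5/72 among Satoshi, Sachiko, Reiko.
Satoshi is living and takes 5/72.
Sachiko is living and takes 5/72.
Reiko predeceased; the 5/72 allotted to Reiko's branch passes to Reiko's issue by representation.
The 5/72 is divided into 3 equal shares of 5/216 among Junko, Takeshi, Kenji.
Junko predeceased; the 5/216 allotted to Junko's branch passes to Junko's issue by representation.
The 5/216 is divided into 3 equal shares of 5/648 among Midori, Fumio, Ryo.
Midori is living and takes 5/648.
Fumio is living and takes 5/648.
Ryo is living and takes 5/648.
Takeshi is living and takes 5/216.
Kenji is living and takes 5/216.
Yori predeceased; the 5/24 allotted to Yori's branch passes to Yori's issue by representation.
Daichi is the sole taker at this level and receives the full 5/24.

Chiyo 5/72; Daichi 5/24; Fumio 5/648; Hana 5/72; Kenji 5/216; Midori 5/648; Noboru 3/8; Ryo 5/648; Sachiko 5/72; Satoshi 5/72; Takeshi 5/216; Yoshiko 5/72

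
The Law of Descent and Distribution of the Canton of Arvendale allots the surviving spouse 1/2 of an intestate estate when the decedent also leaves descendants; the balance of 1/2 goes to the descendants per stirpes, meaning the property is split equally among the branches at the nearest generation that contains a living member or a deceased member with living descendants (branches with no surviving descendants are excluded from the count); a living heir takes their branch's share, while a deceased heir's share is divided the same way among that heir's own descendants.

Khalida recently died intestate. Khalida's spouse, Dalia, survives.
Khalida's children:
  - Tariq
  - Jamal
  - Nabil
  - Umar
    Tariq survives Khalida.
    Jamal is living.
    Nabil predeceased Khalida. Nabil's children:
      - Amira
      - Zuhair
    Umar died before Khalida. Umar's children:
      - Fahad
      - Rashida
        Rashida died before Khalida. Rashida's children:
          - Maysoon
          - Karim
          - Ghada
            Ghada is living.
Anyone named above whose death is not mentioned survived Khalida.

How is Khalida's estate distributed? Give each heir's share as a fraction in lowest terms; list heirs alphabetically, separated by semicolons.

Dalia, as surviving spouse, takes 1/2.
The remaining 1/2 passes to Khalida's descendants per stirpes.
The 1/2 is divided into 4 equal shares of 1/8 among Tariq, Jamal, Nabil, Umar.
Tariq is living and takes 1/8.
Jamal is living and takes 1/8.
Nabil predeceased; the 1/8 allotted to Nabil's branch passes to Nabil's issue by representation.
The 1/8 is divided into 2 equal shares of 1/16 among Amira, Zuhair.
Amira is living and takes 1/16.
Zuhair is living and takes 1/16.
Umar predeceased; the 1/8 allotted to Umar's branch passes to Umar's issue by representation.
The 1/8 is divided into 2 equal shares of 1/16 among Fahad, Rashida.
Fahad is living and takes 1/16.
Rashida predeceased; the 1/16 allotted to Rashida's branch passes to Rashida's issue by representation.
The 1/16 is divided into 3 equal shares of 1/48 among Maysoon, Karim, Ghada.
Maysoon is living and takes 1/48.
Karim is living and takes 1/48.
Ghada is living and takes 1/48.

Amira 1/16; Dalia 1/2; Fahad 1/16; Ghada 1/48; Jamal 1/8; Karim 1/48; Maysoon 1/48; Tariq 1/8; Zuhair 1/16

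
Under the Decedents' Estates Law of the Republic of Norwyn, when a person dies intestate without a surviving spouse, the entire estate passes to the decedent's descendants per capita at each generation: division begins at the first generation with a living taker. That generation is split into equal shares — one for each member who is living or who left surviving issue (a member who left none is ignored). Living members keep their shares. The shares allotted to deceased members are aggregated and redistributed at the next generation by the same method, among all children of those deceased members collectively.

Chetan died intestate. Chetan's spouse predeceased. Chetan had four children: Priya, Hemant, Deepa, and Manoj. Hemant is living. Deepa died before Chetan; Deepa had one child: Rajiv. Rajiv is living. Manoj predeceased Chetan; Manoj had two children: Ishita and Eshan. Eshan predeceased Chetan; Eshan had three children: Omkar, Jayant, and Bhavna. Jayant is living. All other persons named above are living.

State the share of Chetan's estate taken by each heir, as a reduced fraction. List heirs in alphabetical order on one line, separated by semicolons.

Bhavna 1/18; Hemant 1/4; Ishita 1/6; Jayant 1/18; Omkar 1/18; Priya 1/4; Rajiv 1/6

There is no surviving spouse, so the entire estate passes to Chetan's descendants per capita at each generation.
At generation 1 (Priya, Hemant, Deepa, Manoj) there are 4 shares of (1)/4 = 1/4 each.
Living: Priya and Hemant — each takes 1/4.
Deceased: Deepa and Manoj. Their combined 1/2 is pooled and carried to generation 2.
At generation 2 (Rajiv, Ishita, Eshan) there are 3 shares of (1/2)/3 = 1/6 each.
Living: Rajiv and Ishita — each takes 1/6.
Deceased: Eshan. That 1/6 share is carried to generation 3.
At generation 3 (Omkar, Jayant, Bhavna) there are 3 shares of (1/6)/3 = 1/18 each.
Living: Omkar, Jayant, and Bhavna — each takes 1/18.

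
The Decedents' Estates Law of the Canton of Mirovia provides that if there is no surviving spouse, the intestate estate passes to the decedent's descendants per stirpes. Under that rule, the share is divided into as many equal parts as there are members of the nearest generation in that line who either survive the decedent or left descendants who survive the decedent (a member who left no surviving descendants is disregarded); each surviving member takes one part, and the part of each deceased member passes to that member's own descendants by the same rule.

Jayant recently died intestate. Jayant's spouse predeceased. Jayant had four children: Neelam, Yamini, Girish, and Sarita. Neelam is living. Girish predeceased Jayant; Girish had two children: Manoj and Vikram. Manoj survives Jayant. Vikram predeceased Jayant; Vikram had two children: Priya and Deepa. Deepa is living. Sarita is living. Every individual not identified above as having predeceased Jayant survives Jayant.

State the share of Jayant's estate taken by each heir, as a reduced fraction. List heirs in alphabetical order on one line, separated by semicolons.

Deepa 1/16; Manoj 1/8; Neelam 1/4; Priya 1/16; Sarita 1/4; Yamini 1/4

There is no surviving spouse, so the entire estate passes to Jayant's descendants per stirpes.
The estate is divided into 4 equal shares of 1/4 among Neelam, Yamini, Girish, Sarita.
Neelam is living and takes 1/4.
Yamini is living and takes 1/4.
Girish predeceased; the 1/4 allotted to Girish's branch passes to Girish's issue by representation.
The 1/4 is divided into 2 equal shares of 1/8 among Manoj, Vikram.
Manoj is living and takes 1/8.
Vikram predeceased; the 1/8 allotted to Vikram's branch passes to Vikram's issue by representation.
The 1/8 is divided into 2 equal shares of 1/16 among Priya, Deepa.
Priya is living and takes 1/16.
Deepa is living and takes 1/16.
Sarita is living and takes 1/4.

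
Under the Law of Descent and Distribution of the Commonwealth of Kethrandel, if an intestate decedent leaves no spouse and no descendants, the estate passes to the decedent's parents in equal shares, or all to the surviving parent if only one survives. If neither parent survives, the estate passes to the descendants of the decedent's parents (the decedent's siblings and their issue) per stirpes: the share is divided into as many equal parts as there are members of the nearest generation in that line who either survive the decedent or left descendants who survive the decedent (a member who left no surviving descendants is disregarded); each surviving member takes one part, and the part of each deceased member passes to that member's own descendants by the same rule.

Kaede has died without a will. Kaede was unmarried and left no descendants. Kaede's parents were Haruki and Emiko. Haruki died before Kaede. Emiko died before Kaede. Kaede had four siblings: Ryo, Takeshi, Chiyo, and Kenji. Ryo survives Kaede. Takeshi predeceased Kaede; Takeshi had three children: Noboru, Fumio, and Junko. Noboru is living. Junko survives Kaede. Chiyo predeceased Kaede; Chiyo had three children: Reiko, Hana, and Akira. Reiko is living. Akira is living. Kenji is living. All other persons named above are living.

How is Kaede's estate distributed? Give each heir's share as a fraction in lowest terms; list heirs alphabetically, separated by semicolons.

Akira 1/12; Fumio 1/12; Hana 1/12; Junko 1/12; Kenji 1/4; Noboru 1/12; Reiko 1/12; Ryo 1/4

Neither parent survives and there are no descendants, so the estate passes to Kaede's siblings and their issue per stirpes.
The estate is divided into 4 equal shares of 1/4 among Ryo, Takeshi, Chiyo, Kenji.
Ryo is living and takes 1/4.
Takeshi predeceased; the 1/4 allotted to Takeshi's branch passes to Takeshi's issue by representation.
The 1/4 is divided into 3 equal shares of 1/12 among Noboru, Fumio, Junko.
Noboru is living and takes 1/12.
Fumio is living and takes 1/12.
Junko is living and takes 1/12.
Chiyo predeceased; the 1/4 allotted to Chiyo's branch passes to Chiyo's issue by representation.
The 1/4 is divided into 3 equal shares of 1/12 among Reiko, Hana, Akira.
Reiko is living and takes 1/12.
Hana is living and takes 1/12.
Akira is living and takes 1/12.
Kenji is living and takes 1/4.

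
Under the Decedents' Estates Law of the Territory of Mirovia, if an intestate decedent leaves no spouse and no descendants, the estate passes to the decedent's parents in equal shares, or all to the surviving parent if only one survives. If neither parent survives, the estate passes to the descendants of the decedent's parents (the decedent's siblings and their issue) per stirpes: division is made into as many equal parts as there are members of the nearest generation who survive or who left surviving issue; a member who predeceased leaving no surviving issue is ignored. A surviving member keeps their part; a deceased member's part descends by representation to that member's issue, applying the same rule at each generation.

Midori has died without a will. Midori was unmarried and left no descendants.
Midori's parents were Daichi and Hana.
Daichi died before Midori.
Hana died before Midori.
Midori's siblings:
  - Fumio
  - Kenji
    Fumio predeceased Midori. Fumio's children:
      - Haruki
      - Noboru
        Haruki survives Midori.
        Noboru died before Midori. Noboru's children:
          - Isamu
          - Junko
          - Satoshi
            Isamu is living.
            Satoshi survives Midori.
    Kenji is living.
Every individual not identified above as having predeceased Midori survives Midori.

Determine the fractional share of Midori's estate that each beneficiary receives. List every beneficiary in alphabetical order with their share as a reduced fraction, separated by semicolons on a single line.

Haruki 1/4; Isamu 1/12; Junko 1/12; Kenji 1/2; Satoshi 1/12

Neither parent survives and there are no descendants, so the estate passes to Midori's siblings and their issue per stirpes.
The estate is divided into 2 equal shares of 1/2 among Fumio, Kenji.
Fumio predeceased; the 1/2 allotted to Fumio's branch passes to Fumio's issue by representation.
The 1/2 is divided into 2 equal shares of 1/4 among Haruki, Noboru.
Haruki is living and takes 1/4.
Noboru predeceased; the 1/4 allotted to Noboru's branch passes to Noboru's issue by representation.
The 1/4 is divided into 3 equal shares of 1/12 among Isamu, Junko, Satoshi.
Isamu is living and takes 1/12.
Junko is living and takes 1/12.
Satoshi is living and takes 1/12.
Kenji is living and takes 1/2.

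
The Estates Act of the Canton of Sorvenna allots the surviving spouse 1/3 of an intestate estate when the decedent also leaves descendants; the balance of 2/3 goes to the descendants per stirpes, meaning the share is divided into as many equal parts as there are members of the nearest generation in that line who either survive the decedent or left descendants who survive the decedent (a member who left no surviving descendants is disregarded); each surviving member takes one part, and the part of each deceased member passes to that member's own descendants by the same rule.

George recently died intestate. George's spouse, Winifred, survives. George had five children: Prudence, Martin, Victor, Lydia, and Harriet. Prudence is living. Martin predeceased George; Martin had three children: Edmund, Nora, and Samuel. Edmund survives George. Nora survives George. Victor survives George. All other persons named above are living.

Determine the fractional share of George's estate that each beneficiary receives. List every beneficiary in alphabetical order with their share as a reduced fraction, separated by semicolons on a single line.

Edmund 2/45; Harriet 2/15; Lydia 2/15; Nora 2/45; Prudence 2/15; Samuel 2/45; Victor 2/15; Winifred 1/3

Winifred, as surviving spouse, takes 1/3.
The remaining 2/3 passes to George's descendants per stirpes.
The 2/3 is divided into 5 equal shares of 2/15 among Prudence, Martin, Victor, Lydia, Harriet.
Prudence is living and takes 2/15.
Martin predeceased; the 2/15 allotted to Martin's branch passes to Martin's issue by representation.
The 2/15 is divided into 3 equal shares of 2/45 among Edmund, Nora, Samuel.
Edmund is living and takes 2/45.
Nora is living and takes 2/45.
Samuel is living and takes 2/45.
Victor is living and takes 2/15.
Lydia is living and takes 2/15.
Harriet is living and takes 2/15.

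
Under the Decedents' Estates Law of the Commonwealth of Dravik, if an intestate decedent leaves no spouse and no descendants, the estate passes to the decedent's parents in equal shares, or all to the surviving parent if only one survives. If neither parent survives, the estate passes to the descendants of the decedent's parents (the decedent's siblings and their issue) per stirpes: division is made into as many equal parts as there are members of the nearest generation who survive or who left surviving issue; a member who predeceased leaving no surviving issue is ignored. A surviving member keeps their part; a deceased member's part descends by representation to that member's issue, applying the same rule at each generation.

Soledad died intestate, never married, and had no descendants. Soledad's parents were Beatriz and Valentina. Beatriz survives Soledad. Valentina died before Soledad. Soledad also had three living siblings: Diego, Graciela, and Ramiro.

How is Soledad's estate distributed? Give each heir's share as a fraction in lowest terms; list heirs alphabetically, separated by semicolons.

Only one parent, Beatriz, survives, so Beatriz takes the entire estate. The siblings take nothing because a surviving parent has priority.

Beatriz 1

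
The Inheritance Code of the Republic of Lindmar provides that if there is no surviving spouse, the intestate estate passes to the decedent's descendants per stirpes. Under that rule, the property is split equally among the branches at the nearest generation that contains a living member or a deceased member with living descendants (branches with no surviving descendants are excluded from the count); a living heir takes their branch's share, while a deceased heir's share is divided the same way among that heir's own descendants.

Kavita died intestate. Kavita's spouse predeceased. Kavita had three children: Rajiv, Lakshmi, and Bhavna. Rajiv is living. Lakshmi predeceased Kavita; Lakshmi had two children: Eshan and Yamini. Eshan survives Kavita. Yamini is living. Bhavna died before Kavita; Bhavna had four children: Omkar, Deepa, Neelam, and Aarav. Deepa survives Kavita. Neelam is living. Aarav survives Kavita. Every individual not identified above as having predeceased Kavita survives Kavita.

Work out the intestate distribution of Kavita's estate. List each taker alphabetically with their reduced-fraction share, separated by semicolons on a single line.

Aarav 1/12; Deepa 1/12; Eshan 1/6; Neelam 1/12; Omkar 1/12; Rajiv 1/3; Yamini 1/6

There is no surviving spouse, so the entire estate passes to Kavita's descendants per stirpes.
The estate is divided into 3 equal shares of 1/3 among Rajiv, Lakshmi, Bhavna.
Rajiv is living and takes 1/3.
Lakshmi predeceased; the 1/3 allotted to Lakshmi's branch passes to Lakshmi's issue by representation.
The 1/3 is divided into 2 equal shares of 1/6 among Eshan, Yamini.
Eshan is living and takes 1/6.
Yamini is living and takes 1/6.
Bhavna predeceased; the 1/3 allotted to Bhavna's branch passes to Bhavna's issue by representation.
The 1/3 is divided into 4 equal shares of 1/12 among Omkar, Deepa, Neelam, Aarav.
Omkar is living and takes 1/12.
Deepa is living and takes 1/12.
Neelam is living and takes 1/12.
Aarav is living and takes 1/12.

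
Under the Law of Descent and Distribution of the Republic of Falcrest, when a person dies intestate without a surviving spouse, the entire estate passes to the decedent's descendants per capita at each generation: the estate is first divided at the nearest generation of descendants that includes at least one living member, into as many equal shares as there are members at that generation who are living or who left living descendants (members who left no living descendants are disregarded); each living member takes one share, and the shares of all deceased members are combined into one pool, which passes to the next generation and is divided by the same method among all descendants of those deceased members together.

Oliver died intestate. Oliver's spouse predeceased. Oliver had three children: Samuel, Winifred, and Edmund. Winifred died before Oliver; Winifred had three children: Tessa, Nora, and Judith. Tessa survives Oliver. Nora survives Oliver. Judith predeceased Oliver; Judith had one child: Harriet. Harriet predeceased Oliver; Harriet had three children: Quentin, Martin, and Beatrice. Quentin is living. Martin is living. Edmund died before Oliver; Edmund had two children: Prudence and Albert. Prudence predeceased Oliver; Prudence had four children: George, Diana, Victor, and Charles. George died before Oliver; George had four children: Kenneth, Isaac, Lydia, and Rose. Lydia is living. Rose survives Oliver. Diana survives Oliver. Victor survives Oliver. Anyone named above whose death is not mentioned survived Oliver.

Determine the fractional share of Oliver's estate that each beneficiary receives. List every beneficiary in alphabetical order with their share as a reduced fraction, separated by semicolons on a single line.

There is no surviving spouse, so the entire estate passes to Oliver's descendants per capita at each generation.
At generation 1 (Samuel, Winifred, Edmund) there are 3 shares of (1)/3 = 1/3 each.
Living: Samuel — each takes 1/3.
Deceased: Winifred and Edmund. Their combined 2/3 is pooled and carried to generation 2.
At generation 2 (Tessa, Nora, Judith, Prudence, Albert) there are 5 shares of (2/3)/5 = 2/15 each.
Living: Tessa, Nora, and Albert — each takes 2/15.
Deceased: Judith and Prudence. Their combined 4/15 is pooled and carried to generation 3.
At generation 3 (Harriet, George, Diana, Victor, Charles) there are 5 shares of (4/15)/5 = 4/75 each.
Living: Diana, Victor, and Charles — each takes 4/75.
Deceased: Harriet and George. Their combined 8/75 is pooled and carried to generation 4.
At generation 4 (Quentin, Martin, Beatrice, Kenneth, Isaac, Lydia, Rose) there are 7 shares of (8/75)/7 = 8/525 each.
Living: Quentin, Martin, Beatrice, Kenneth, Isaac, Lydia, and Rose — each takes 8/525.

Albert 2/15; Beatrice 8/525; Charles 4/75; Diana 4/75; Isaac 8/525; Kenneth 8/525; Lydia 8/525; Martin 8/525; Nora 2/15; Quentin 8/525; Rose 8/525; Samuel 1/3; Tessa 2/15; Victor 4/75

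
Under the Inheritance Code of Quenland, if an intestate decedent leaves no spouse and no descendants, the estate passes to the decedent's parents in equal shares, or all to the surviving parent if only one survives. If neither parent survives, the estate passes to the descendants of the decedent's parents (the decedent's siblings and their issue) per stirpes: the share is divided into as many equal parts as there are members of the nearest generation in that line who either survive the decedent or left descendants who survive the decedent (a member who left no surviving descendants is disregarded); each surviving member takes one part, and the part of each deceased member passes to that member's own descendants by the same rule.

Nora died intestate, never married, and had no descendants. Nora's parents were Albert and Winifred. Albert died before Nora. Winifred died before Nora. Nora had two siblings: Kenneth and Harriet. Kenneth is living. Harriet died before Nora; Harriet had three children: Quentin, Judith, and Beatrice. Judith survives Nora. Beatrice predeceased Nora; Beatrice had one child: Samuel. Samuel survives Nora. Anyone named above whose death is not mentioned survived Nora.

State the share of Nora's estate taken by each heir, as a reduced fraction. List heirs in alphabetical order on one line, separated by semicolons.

Judith 1/6; Kenneth 1/2; Quentin 1/6; Samuel 1/6

Neither parent survives and there are no descendants, so the estate passes to Nora's siblings and their issue per stirpes.
The estate is divided into 2 equal shares of 1/2 among Kenneth, Harriet.
Kenneth is living and takes 1/2.
Harriet predeceased; the 1/2 allotted to Harriet's branch passes to Harriet's issue by representation.
The 1/2 is divided into 3 equal shares of 1/6 among Quentin, Judith, Beatrice.
Quentin is living and takes 1/6.
Judith is living and takes 1/6.
Beatrice predeceased; the 1/6 allotted to Beatrice's branch passes to Beatrice's issue by representation.
Samuel is the sole taker at this level and receives the full 1/6.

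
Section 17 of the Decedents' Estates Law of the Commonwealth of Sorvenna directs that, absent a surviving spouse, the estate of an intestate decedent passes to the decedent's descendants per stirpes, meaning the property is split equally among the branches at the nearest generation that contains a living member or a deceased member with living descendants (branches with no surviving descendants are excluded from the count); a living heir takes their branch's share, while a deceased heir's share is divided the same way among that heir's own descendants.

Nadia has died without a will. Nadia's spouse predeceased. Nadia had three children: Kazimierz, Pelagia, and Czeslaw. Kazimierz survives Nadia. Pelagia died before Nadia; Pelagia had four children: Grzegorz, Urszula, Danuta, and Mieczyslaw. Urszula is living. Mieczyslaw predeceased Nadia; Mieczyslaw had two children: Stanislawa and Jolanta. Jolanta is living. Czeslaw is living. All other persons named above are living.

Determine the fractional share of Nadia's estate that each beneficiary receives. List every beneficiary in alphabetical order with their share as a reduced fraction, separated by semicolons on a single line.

Czeslaw 1/3; Danuta 1/12; Grzegorz 1/12; Jolanta 1/24; Kazimierz 1/3; Stanislawa 1/24; Urszula 1/12

There is no surviving spouse, so the entire estate passes to Nadia's descendants per stirpes.
The estate is divided into 3 equal shares of 1/3 among Kazimierz, Pelagia, Czeslaw.
Kazimierz is living and takes 1/3.
Pelagia predeceased; the 1/3 allotted to Pelagia's branch passes to Pelagia's issue by representation.
The 1/3 is divided into 4 equal shares of 1/12 among Grzegorz, Urszula, Danuta, Mieczyslaw.
Grzegorz is living and takes 1/12.
Urszula is living and takes 1/12.
Danuta is living and takes 1/12.
Mieczyslaw predeceased; the 1/12 allotted to Mieczyslaw's branch passes to Mieczyslaw's issue by representation.
The 1/12 is divided into 2 equal shares of 1/24 among Stanislawa, Jolanta.
Stanislawa is living and takes 1/24.
Jolanta is living and takes 1/24.
Czeslaw is living and takes 1/3.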